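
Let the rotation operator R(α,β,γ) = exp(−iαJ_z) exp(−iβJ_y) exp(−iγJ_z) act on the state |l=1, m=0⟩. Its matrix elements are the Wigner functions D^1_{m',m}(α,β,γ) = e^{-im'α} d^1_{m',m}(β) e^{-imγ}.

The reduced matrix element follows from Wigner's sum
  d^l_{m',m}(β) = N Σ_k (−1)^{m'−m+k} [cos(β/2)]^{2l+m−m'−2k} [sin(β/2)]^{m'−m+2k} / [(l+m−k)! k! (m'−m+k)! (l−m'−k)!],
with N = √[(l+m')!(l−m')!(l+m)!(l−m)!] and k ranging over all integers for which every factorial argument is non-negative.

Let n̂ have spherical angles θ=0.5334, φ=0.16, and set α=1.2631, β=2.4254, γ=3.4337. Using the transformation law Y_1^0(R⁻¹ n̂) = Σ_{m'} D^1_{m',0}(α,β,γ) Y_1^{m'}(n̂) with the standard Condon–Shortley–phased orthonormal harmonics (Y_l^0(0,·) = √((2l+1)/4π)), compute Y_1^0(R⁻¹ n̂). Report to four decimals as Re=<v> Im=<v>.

Re=-0.2438 Im=0.0000

Need the full column D^1_{m',0} for m'=−1..1 at α=1.2631, β=2.4254, γ=3.4337.
cos(β/2)=0.350492, sin(β/2)=0.936566
d^1_{-1,0}: single k=1 term ⇒ +0.464228;  D = +0.140598+0.442425i
d^1_{0,0}: k∈[0..1] ⇒ +0.122845 -0.877155 = -0.754311;  D = -0.754311+0.000000i
d^1_{1,0}: single k=0 term ⇒ -0.464228;  D = -0.140598+0.442425i
Y_1^{m'}(θ=0.5334,φ=0.16) and Σ D·Y over m':
  (+0.1406+0.4424i)·(+0.1734-0.0280i)  (-0.7543+0.0000i)·(+0.4207+0.0000i)  (-0.1406+0.4424i)·(-0.1734-0.0280i)
Y_1^0(R⁻¹ n̂) = -0.243827+0.000000i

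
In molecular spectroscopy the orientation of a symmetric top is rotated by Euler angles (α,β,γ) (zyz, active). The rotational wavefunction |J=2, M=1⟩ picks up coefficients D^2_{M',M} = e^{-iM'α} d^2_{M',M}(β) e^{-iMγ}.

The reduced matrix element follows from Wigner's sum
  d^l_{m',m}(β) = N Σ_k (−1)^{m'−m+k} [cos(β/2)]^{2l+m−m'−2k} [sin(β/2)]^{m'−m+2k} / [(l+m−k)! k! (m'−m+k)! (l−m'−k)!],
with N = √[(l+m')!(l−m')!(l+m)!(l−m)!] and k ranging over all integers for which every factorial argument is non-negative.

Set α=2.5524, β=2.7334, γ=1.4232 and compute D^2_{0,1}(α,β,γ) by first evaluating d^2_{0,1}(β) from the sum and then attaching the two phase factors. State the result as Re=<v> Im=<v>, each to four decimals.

Re=-0.0656 Im=0.4414

First d^2_{0,1}(β=2.7334), then the phase factors e^{-i(0)α} and e^{-i(1)γ}:
c=cos(2.7334/2)=0.202682, s=sin(2.7334/2)=0.979245; N=√[2·2·6·1]=4.898979
The bounds max(0,m−m')=1 and min(l+m,l−m')=2 give 2 terms
  k=1: (−1)^0·4.8990/(2)·0.2027^3·0.9792^1 = +0.019972
  k=2: (−1)^1·4.8990/(2)·0.2027^1·0.9792^3 = -0.466192
d^2_{0,1}(2.7334) = +0.019972 -0.466192 = -0.446221
D = (+1.000000+0.000000i)·(-0.446221)·(+0.147061-0.989127i) = -0.065622+0.441369i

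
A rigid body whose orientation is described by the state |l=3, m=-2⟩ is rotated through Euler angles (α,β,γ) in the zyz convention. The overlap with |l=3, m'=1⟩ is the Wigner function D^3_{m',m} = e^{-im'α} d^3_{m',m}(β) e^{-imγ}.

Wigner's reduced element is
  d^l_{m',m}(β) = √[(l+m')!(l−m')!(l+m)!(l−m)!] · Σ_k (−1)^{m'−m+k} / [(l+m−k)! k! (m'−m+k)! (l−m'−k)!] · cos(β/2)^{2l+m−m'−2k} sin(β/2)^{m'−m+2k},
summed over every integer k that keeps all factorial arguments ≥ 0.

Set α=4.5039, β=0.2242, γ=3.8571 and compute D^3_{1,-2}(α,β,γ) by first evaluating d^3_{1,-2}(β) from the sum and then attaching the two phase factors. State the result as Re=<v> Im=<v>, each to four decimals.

D^3_{1,-2}(4.5039,0.2242,3.8571) = e^{-i·1·4.5039}·d^3_{1,-2}(0.2242)·e^{-i·-2·3.8571}. Compute d first:
c=cos(0.2242/2)=0.993723, s=sin(0.2242/2)=0.111865; N=√[24·2·1·120]=75.894664
k∈{0,1} keeps every argument non-negative
  k=0: (−1)^3·75.8947/(12)·0.9937^3·0.1119^3 = -0.008688
  k=1: (−1)^4·75.8947/(24)·0.9937^1·0.1119^5 = +0.000055
d^3_{1,-2}(0.2242) = -0.008688 +0.000055 = -0.008633
D = (-0.206982+0.978345i)·(-0.008633)·(+0.139327+0.990246i) = +0.008612+0.000593i

Re=0.0086 Im=0.0006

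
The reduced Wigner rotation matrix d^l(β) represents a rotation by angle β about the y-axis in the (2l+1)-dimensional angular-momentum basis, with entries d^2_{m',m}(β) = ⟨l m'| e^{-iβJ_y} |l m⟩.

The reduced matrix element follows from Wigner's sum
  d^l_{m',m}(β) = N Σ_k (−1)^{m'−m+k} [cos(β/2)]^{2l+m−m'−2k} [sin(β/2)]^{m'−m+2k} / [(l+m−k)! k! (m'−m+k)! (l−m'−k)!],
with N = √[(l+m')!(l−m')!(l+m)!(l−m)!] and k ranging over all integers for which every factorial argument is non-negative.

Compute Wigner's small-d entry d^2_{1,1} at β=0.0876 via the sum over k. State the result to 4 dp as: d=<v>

d^2_{1,1}(β=0.0876) via Wigner's sum:
Half-angle: c=0.999041, s=0.043786. N=√(6·1·6·1)=6.000000
The bounds max(0,m−m')=0 and min(l+m,l−m')=1 give 2 terms
  k=0: (−1)^0·6.0000/(6)·0.9990^4·0.0438^0 = +0.996169
  k=1: (−1)^1·6.0000/(2)·0.9990^2·0.0438^2 = -0.005741
d^2_{1,1}(0.0876) = +0.996169 -0.005741 = +0.990429

d=0.9904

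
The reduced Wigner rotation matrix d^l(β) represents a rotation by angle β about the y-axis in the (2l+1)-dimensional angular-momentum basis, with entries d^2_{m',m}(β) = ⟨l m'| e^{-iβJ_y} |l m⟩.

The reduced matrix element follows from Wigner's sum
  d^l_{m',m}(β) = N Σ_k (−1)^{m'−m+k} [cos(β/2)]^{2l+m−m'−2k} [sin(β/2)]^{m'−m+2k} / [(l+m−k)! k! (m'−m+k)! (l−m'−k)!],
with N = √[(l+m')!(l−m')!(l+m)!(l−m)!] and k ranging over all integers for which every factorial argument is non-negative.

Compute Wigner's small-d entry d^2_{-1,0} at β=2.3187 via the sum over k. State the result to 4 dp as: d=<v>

d=-0.6107

d^2_{-1,0}(β=2.3187) via Wigner's sum:
Half-angle: c=0.399935, s=0.916543. N=√(1·6·2·2)=4.898979
Admissible k: 1..2 (factorial args all ≥0)
  k=1: (−1)^0·4.8990/(2)·0.3999^3·0.9165^1 = +0.143614
  k=2: (−1)^1·4.8990/(2)·0.3999^1·0.9165^3 = -0.754266
d^2_{-1,0}(2.3187) = +0.143614 -0.754266 = -0.610651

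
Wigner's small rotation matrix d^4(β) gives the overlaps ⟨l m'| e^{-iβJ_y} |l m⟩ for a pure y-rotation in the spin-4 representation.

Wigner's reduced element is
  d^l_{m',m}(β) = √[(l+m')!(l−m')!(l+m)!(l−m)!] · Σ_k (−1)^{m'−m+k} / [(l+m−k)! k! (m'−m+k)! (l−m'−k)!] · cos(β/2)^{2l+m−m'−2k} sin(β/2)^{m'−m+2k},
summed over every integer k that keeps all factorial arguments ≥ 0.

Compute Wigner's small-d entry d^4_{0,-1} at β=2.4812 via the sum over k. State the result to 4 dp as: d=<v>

d^4_{0,-1}(β=2.4812) via Wigner's sum:
c=cos(2.4812/2)=0.324229, s=sin(2.4812/2)=0.945979; N=√[24·24·6·120]=643.987578
k: max(0,(-1)−(0))=0 … min(4+(-1),4−(0))=3
  k=0: (−1)^1·643.9876/(144)·0.3242^7·0.9460^1 = -0.001594
  k=1: (−1)^2·643.9876/(24)·0.3242^5·0.9460^3 = +0.081389
  k=2: (−1)^3·643.9876/(24)·0.3242^3·0.9460^5 = -0.692832
  k=3: (−1)^4·643.9876/(144)·0.3242^1·0.9460^7 = +0.982960
d^4_{0,-1}(2.4812) = -0.001594 +0.081389 -0.692832 +0.982960 = +0.369925

d=0.3699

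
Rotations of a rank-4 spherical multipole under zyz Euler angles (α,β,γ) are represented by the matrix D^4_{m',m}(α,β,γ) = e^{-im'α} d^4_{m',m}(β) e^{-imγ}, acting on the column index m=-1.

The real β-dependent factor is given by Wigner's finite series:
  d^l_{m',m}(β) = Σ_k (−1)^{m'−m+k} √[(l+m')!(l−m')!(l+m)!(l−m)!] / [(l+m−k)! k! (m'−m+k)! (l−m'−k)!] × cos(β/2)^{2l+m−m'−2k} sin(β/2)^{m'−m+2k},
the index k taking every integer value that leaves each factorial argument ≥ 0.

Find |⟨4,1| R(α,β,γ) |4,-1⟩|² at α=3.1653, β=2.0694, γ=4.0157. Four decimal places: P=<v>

P=0.0884

First d^4_{1,-1}(β=2.0694), then the phase factors e^{-i(1)α} and e^{-i(-1)γ}:
Half-angle: c=0.510784, s=0.859709. N=√(120·6·6·120)=720.000000
Admissible k: 0..3 (factorial args all ≥0)
  k=0: (−1)^2·720.0000/(72)·0.5108^6·0.8597^2 = +0.131258
  k=1: (−1)^3·720.0000/(24)·0.5108^4·0.8597^4 = -1.115517
  k=2: (−1)^4·720.0000/(48)·0.5108^2·0.8597^6 = +1.580065
  k=3: (−1)^5·720.0000/(720)·0.5108^0·0.8597^8 = -0.298409
d^4_{1,-1}(2.0694) = +0.131258 -1.115517 +1.580065 -0.298409 = +0.297397
|D^4_{1,-1}|² = |d^4_{1,-1}(β)|² = (+0.297397)² = 0.088445 (the z-rotation phases have unit modulus)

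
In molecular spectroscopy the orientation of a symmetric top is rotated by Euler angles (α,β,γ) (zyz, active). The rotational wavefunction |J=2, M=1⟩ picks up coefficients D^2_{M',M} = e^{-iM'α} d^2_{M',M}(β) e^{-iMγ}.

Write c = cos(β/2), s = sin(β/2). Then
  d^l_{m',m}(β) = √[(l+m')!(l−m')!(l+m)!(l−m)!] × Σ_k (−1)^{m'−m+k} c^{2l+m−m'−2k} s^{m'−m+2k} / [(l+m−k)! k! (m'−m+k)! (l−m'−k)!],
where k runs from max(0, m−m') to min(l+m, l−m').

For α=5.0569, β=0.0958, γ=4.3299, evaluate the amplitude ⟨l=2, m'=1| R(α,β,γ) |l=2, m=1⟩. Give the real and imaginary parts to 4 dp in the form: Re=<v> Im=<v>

Re=-0.9878 Im=-0.0375

Split into d^2_{1,1}(β=0.0958) × two z-phases.
Half-angle: c=0.998853, s=0.047882. N=√(6·1·6·1)=6.000000
The bounds max(0,m−m')=0 and min(l+m,l−m')=1 give 2 terms
  k=0: (−1)^0·6.0000/(6)·0.9989^4·0.0479^0 = +0.995420
  k=1: (−1)^1·6.0000/(2)·0.9989^2·0.0479^2 = -0.006862
d^2_{1,1}(0.0958) = +0.995420 -0.006862 = +0.988558
Attach z-rotation phases: D = e^{-i(1)(5.0569)}·(+0.988558)·e^{-i(1)(4.3299)} = -0.987845-0.037534i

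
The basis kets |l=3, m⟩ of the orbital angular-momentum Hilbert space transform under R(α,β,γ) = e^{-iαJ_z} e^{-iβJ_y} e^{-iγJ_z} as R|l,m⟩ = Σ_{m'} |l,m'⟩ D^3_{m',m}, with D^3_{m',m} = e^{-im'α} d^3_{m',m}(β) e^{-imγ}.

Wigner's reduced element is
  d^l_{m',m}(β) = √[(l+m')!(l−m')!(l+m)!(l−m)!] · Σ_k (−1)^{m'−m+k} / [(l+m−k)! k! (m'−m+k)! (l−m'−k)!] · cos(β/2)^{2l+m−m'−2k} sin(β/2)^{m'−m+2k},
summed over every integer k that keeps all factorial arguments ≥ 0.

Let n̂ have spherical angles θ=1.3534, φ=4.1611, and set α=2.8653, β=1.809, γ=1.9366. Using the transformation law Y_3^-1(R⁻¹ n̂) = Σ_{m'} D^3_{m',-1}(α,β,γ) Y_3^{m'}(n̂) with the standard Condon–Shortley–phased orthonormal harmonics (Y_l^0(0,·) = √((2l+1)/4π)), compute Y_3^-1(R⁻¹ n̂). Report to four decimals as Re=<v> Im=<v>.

Need the full column D^3_{m',-1} for m'=−3..3 at α=2.8653, β=1.809, γ=1.9366.
cos(β/2)=0.618079, sin(β/2)=0.786116
d^3_{-3,-1}: single k=2 term ⇒ +0.349297;  D = -0.156031-0.312510i
d^3_{-2,-1}: k∈[1..2] ⇒ +0.224236 -0.725474 = -0.501237;  D = -0.093079-0.492519i
d^3_{-1,-1}: k∈[0..2] ⇒ +0.055752 -0.721504 +0.875358 = +0.209607;  D = +0.018737-0.208768i
d^3_{0,-1}: k∈[0..2] ⇒ -0.245638 +1.192075 -0.642789 = +0.303648;  D = -0.108615+0.283557i
d^3_{1,-1}: k∈[0..2] ⇒ +0.541128 -1.167144 +0.236005 = -0.390012;  D = -0.233569+0.312338i
d^3_{2,-1}: k∈[0..1] ⇒ -0.725474 +0.586783 = -0.138691;  D = +0.110207-0.084199i
d^3_{3,-1}: single k=0 term ⇒ +0.565041;  D = +0.525544-0.207545i
Y_3^{m'}(θ=1.3534,φ=4.1611) and Σ D·Y over m':
  (-0.1560-0.3125i)·(+0.3871+0.0322i)  (-0.0931-0.4925i)·(-0.0949-0.1876i)  (+0.0187-0.2088i)·(+0.1268-0.2063i)  (-0.1086+0.2836i)·(-0.2227+0.0000i)  (-0.2336+0.3123i)·(-0.1268-0.2063i)  (+0.1102-0.0842i)·(-0.0949+0.1876i)  (+0.5255-0.2075i)·(-0.3871+0.0322i)
Y_3^-1(R⁻¹ n̂) = -0.247727-0.020836i

Re=-0.2477 Im=-0.0208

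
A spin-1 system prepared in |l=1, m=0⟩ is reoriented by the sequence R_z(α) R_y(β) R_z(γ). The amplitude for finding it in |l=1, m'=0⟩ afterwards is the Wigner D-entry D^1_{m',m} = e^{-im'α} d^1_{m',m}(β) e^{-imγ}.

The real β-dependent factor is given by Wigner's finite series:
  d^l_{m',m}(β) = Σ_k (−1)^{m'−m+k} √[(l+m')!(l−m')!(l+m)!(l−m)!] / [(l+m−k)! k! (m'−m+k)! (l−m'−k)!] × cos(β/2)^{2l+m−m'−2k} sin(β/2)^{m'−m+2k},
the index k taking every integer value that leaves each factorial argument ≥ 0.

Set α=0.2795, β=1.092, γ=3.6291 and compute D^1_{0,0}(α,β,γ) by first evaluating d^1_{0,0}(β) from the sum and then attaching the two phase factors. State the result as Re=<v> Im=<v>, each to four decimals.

First d^1_{0,0}(β=1.092), then the phase factors e^{-i(0)α} and e^{-i(0)γ}:
Half-angle: c=0.854608, s=0.519273. N=√(1·1·1·1)=1.000000
Admissible k: 0..1 (factorial args all ≥0)
  k=0: (−1)^0·1.0000/(1)·0.8546^2·0.5193^0 = +0.730356
  k=1: (−1)^1·1.0000/(1)·0.8546^0·0.5193^2 = -0.269644
d^1_{0,0}(1.092) = +0.730356 -0.269644 = +0.460711
Phases: e^{-i·(0)·0.2795}=+1.000000+0.000000i, e^{-i·(0)·3.6291}=+1.000000+0.000000i ⇒ D=+0.460711+0.000000i

Re=0.4607 Im=0.0000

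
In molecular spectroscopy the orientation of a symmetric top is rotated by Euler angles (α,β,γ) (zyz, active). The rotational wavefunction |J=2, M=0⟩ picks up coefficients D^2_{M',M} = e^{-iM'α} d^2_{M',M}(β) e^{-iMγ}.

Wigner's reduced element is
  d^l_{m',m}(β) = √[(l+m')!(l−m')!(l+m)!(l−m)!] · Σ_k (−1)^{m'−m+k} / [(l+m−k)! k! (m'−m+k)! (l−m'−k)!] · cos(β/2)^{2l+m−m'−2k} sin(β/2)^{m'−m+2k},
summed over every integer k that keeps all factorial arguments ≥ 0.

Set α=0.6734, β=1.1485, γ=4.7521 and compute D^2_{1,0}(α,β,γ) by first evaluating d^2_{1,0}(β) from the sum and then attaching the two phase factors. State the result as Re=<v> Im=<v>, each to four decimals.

First d^2_{1,0}(β=1.1485), then the phase factors e^{-i(1)α} and e^{-i(0)γ}:
c=cos(1.1485/2)=0.839600, s=sin(1.1485/2)=0.543205; N=√[6·1·2·2]=4.898979
The bounds max(0,m−m')=0 and min(l+m,l−m')=1 give 2 terms
  k=0: (−1)^1·4.8990/(2)·0.8396^3·0.5432^1 = -0.787511
  k=1: (−1)^2·4.8990/(2)·0.8396^1·0.5432^3 = +0.329640
d^2_{1,0}(1.1485) = -0.787511 +0.329640 = -0.457871
Attach z-rotation phases: D = e^{-i(1)(0.6734)}·(-0.457871)·e^{-i(0)(4.7521)} = -0.357921+0.285550i

Re=-0.3579 Im=0.2856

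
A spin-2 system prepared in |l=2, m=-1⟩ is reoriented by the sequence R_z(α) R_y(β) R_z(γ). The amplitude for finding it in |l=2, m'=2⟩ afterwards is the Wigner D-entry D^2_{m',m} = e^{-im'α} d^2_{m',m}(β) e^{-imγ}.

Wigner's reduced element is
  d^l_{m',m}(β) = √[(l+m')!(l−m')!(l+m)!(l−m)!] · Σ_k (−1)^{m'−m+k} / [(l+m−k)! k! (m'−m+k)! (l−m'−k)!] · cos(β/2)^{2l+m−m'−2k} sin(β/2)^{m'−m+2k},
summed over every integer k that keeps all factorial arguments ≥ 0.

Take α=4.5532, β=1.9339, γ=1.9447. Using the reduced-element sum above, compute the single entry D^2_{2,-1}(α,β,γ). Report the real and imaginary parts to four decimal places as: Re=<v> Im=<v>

Re=-0.4043 Im=0.4876

First d^2_{2,-1}(β=1.9339), then the phase factors e^{-i(2)α} and e^{-i(-1)γ}:
c=cos(1.9339/2)=0.567813, s=sin(1.9339/2)=0.823158; N=√[24·1·1·6]=12.000000
k∈{0} keeps every argument non-negative
  k=0: (−1)^3·12.0000/(6)·0.5678^1·0.8232^3 = -0.633409
d^2_{2,-1}(1.9339) = -0.633409
Attach z-rotation phases: D = e^{-i(2)(4.5532)}·(-0.633409)·e^{-i(-1)(1.9447)} = -0.404302+0.487593i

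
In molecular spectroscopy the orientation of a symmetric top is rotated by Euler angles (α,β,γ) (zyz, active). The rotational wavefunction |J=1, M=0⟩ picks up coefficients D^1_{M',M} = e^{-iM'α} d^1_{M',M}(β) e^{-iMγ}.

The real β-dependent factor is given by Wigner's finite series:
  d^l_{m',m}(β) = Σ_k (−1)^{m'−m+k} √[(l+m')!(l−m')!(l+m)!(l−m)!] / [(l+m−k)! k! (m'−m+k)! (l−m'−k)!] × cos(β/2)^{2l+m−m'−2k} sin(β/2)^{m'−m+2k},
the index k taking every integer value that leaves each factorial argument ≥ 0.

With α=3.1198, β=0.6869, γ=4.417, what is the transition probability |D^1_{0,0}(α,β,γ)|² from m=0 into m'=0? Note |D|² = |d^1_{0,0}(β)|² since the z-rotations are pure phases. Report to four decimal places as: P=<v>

P=0.5979

D^1_{0,0}(3.1198,0.6869,4.417) = e^{-i·0·3.1198}·d^1_{0,0}(0.6869)·e^{-i·0·4.417}. Compute d first:
c=cos(0.6869/2)=0.941599, s=sin(0.6869/2)=0.336738; N=√[1·1·1·1]=1.000000
k: max(0,(0)−(0))=0 … min(1+(0),1−(0))=1
  k=0: (−1)^0·1.0000/(1)·0.9416^2·0.3367^0 = +0.886608
  k=1: (−1)^1·1.0000/(1)·0.9416^0·0.3367^2 = -0.113392
d^1_{0,0}(0.6869) = +0.886608 -0.113392 = +0.773216
|D^1_{0,0}|² = |d^1_{0,0}(β)|² = (+0.773216)² = 0.597862 (the z-rotation phases have unit modulus)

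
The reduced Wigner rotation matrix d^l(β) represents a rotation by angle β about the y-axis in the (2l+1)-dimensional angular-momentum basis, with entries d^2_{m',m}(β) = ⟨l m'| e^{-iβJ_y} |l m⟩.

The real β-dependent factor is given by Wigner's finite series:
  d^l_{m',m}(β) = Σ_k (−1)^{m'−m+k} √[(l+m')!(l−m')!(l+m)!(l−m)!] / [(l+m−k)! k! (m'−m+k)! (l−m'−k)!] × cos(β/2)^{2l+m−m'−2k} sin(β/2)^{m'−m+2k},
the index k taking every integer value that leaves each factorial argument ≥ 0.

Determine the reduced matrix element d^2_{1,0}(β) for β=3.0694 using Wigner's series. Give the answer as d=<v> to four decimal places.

d^2_{1,0}(β=3.0694) via Wigner's sum:
Half-angle: c=0.036088, s=0.999349. N=√(6·1·2·2)=4.898979
The bounds max(0,m−m')=0 and min(l+m,l−m')=1 give 2 terms
  k=0: (−1)^1·4.8990/(2)·0.0361^3·0.9993^1 = -0.000115
  k=1: (−1)^2·4.8990/(2)·0.0361^1·0.9993^3 = +0.088226
d^2_{1,0}(3.0694) = -0.000115 +0.088226 = +0.088111

d=0.0881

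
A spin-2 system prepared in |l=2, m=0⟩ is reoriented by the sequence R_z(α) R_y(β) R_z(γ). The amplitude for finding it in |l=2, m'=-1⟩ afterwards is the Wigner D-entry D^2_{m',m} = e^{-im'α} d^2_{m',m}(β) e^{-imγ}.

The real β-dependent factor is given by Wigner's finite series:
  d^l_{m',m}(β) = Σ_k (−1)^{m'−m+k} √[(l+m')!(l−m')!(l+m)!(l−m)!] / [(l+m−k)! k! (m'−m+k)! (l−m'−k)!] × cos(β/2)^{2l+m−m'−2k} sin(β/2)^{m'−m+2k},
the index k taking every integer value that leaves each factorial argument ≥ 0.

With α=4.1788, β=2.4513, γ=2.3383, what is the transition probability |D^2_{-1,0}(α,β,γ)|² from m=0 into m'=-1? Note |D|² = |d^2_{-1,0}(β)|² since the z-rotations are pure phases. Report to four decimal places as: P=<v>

P=0.3616

D^2_{-1,0}(4.1788,2.4513,2.3383) = e^{-i·-1·4.1788}·d^2_{-1,0}(2.4513)·e^{-i·0·2.3383}. Compute d first:
c=cos(2.4513/2)=0.338334, s=sin(2.4513/2)=0.941026; N=√[1·6·2·2]=4.898979
The bounds max(0,m−m')=1 and min(l+m,l−m')=2 give 2 terms
  k=1: (−1)^0·4.8990/(2)·0.3383^3·0.9410^1 = +0.089272
  k=2: (−1)^1·4.8990/(2)·0.3383^1·0.9410^3 = -0.690600
d^2_{-1,0}(2.4513) = +0.089272 -0.690600 = -0.601328
|D^2_{-1,0}|² = |d^2_{-1,0}(β)|² = (-0.601328)² = 0.361595 (the z-rotation phases have unit modulus)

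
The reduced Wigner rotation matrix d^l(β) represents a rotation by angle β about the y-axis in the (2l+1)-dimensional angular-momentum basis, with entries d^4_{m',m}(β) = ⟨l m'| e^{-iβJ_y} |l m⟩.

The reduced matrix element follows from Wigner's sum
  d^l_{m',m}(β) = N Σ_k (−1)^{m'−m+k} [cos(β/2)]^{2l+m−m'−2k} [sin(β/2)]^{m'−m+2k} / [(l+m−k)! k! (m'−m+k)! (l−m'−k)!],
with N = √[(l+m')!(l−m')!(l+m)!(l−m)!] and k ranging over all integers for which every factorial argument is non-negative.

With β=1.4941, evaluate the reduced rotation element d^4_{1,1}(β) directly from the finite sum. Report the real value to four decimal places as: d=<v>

d^4_{1,1}(β=1.4941) via Wigner's sum:
With c≡cos(β/2)=0.733697 and s≡sin(β/2)=0.679477, N=[120·6·120·6]^{1/2}=720.000000
The bounds max(0,m−m')=0 and min(l+m,l−m')=3 give 4 terms
  k=0: (−1)^0·720.0000/(720)·0.7337^8·0.6795^0 = +0.083971
  k=1: (−1)^1·720.0000/(48)·0.7337^6·0.6795^2 = -1.080289
  k=2: (−1)^2·720.0000/(24)·0.7337^4·0.6795^4 = +1.853049
  k=3: (−1)^3·720.0000/(72)·0.7337^2·0.6795^6 = -0.529764
d^4_{1,1}(1.4941) = +0.083971 -1.080289 +1.853049 -0.529764 = +0.326967

d=0.3270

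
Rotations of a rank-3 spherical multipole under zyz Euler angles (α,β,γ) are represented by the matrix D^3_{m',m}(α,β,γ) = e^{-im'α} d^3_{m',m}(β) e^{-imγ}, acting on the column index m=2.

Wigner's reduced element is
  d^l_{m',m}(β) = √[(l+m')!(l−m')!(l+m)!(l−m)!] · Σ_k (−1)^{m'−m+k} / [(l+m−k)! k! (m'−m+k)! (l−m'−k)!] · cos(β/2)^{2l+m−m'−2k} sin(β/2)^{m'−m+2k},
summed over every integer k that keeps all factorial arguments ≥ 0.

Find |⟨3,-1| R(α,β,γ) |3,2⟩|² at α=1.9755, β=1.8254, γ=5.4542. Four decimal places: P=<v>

First d^3_{-1,2}(β=1.8254), then the phase factors e^{-i(-1)α} and e^{-i(2)γ}:
With c≡cos(β/2)=0.611612 and s≡sin(β/2)=0.791158, N=[2·24·120·1]^{1/2}=75.894664
k∈{3,4} keeps every argument non-negative
  k=3: (−1)^0·75.8947/(12)·0.6116^3·0.7912^3 = +0.716551
  k=4: (−1)^1·75.8947/(24)·0.6116^1·0.7912^5 = -0.599504
d^3_{-1,2}(1.8254) = +0.716551 -0.599504 = +0.117048
|D^3_{-1,2}|² = |d^3_{-1,2}(β)|² = (+0.117048)² = 0.013700 (the z-rotation phases have unit modulus)

P=0.0137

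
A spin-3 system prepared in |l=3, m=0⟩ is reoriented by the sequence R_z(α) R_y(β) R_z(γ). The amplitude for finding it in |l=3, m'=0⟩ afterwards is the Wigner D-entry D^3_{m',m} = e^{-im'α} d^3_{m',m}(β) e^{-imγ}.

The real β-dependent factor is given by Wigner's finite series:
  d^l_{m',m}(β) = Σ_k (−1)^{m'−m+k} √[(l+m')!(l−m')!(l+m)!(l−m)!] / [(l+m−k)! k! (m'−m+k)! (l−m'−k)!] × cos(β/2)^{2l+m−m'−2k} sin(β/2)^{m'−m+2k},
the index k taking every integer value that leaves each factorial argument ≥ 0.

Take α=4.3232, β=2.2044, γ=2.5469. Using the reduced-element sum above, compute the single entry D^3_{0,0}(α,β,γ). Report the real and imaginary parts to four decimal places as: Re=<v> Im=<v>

Re=0.3693 Im=0.0000

Split into d^3_{0,0}(β=2.2044) × two z-phases.
With c≡cos(β/2)=0.451634 and s≡sin(β/2)=0.892203, N=[6·6·6·6]^{1/2}=36.000000
Admissible k: 0..3 (factorial args all ≥0)
  k=0: (−1)^0·36.0000/(36)·0.4516^6·0.8922^0 = +0.008486
  k=1: (−1)^1·36.0000/(4)·0.4516^4·0.8922^2 = -0.298070
  k=2: (−1)^2·36.0000/(4)·0.4516^2·0.8922^4 = +1.163246
  k=3: (−1)^3·36.0000/(36)·0.4516^0·0.8922^6 = -0.504409
d^3_{0,0}(2.2044) = +0.008486 -0.298070 +1.163246 -0.504409 = +0.369254
Attach z-rotation phases: D = e^{-i(0)(4.3232)}·(+0.369254)·e^{-i(0)(2.5469)} = +0.369254+0.000000i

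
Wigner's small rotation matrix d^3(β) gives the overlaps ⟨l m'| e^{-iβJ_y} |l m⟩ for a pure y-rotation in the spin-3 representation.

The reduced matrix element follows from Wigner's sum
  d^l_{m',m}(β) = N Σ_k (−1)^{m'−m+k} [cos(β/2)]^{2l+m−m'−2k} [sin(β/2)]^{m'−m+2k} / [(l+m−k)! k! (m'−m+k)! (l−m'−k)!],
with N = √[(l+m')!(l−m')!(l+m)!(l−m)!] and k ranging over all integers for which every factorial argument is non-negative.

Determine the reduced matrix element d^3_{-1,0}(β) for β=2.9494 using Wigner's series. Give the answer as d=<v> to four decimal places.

d^3_{-1,0}(β=2.9494) via Wigner's sum:
c=cos(2.9494/2)=0.095948, s=sin(2.9494/2)=0.995386; N=√[2·24·6·6]=41.569219
k: max(0,(0)−(-1))=1 … min(3+(0),3−(-1))=3
  k=1: (−1)^0·41.5692/(12)·0.0959^5·0.9954^1 = +0.000028
  k=2: (−1)^1·41.5692/(4)·0.0959^3·0.9954^3 = -0.009053
  k=3: (−1)^2·41.5692/(12)·0.0959^1·0.9954^5 = +0.324778
d^3_{-1,0}(2.9494) = +0.000028 -0.009053 +0.324778 = +0.315753

d=0.3158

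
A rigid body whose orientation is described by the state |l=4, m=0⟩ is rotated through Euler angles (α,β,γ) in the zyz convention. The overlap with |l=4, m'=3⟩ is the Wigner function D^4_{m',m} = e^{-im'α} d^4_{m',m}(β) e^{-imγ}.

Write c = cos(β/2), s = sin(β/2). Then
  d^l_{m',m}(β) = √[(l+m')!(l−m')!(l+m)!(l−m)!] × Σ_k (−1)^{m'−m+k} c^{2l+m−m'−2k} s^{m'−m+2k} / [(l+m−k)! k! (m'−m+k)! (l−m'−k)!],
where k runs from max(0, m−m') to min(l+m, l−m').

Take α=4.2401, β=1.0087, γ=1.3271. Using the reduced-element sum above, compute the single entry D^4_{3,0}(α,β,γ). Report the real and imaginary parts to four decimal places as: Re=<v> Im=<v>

D^4_{3,0}(4.2401,1.0087,1.3271) = e^{-i·3·4.2401}·d^4_{3,0}(1.0087)·e^{-i·0·1.3271}. Compute d first:
c=cos(1.0087/2)=0.875489, s=sin(1.0087/2)=0.483238; N=√[5040·1·24·24]=1703.830978
The bounds max(0,m−m')=0 and min(l+m,l−m')=1 give 2 terms
  k=0: (−1)^3·1703.8310/(144)·0.8755^5·0.4832^3 = -0.686754
  k=1: (−1)^4·1703.8310/(144)·0.8755^3·0.4832^5 = +0.209230
d^4_{3,0}(1.0087) = -0.686754 +0.209230 = -0.477525
D = (+0.988176-0.153322i)·(-0.477525)·(+1.000000+0.000000i) = -0.471879+0.073215i

Re=-0.4719 Im=0.0732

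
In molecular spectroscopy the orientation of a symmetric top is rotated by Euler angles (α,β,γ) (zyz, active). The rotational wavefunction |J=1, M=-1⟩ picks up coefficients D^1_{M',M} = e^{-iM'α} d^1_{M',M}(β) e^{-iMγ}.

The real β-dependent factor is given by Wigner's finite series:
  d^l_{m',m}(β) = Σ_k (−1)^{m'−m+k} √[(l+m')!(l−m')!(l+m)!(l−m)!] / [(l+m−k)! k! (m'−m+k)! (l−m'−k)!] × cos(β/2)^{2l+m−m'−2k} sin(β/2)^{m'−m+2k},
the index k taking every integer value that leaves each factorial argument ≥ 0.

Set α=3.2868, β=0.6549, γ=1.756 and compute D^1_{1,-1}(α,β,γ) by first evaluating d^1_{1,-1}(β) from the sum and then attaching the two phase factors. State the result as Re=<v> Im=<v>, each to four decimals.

First d^1_{1,-1}(β=0.6549), then the phase factors e^{-i(1)α} and e^{-i(-1)γ}:
c=cos(0.6549/2)=0.946866, s=sin(0.6549/2)=0.321630; N=√[2·1·1·2]=2.000000
Admissible k: 0..0 (factorial args all ≥0)
  k=0: (−1)^2·2.0000/(2)·0.9469^0·0.3216^2 = +0.103446
d^1_{1,-1}(0.6549) = +0.103446
Attach z-rotation phases: D = e^{-i(1)(3.2868)}·(+0.103446)·e^{-i(-1)(1.756)} = +0.004136-0.103363i

Re=0.0041 Im=-0.1034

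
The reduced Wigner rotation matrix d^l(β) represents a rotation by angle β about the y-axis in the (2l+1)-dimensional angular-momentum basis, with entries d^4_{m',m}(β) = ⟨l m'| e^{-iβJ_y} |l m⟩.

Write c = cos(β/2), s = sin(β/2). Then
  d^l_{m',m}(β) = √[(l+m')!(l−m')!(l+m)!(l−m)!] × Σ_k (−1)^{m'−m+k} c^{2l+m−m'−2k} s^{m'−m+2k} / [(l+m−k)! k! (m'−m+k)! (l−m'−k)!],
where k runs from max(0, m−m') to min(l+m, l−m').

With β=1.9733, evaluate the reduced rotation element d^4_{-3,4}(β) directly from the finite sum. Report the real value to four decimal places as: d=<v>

d^4_{-3,4}(β=1.9733) via Wigner's sum:
c=cos(1.9733/2)=0.551487, s=sin(1.9733/2)=0.834183; N=√[1·5040·40320·1]=14255.272709
The bounds max(0,m−m')=7 and min(l+m,l−m')=7 give 1 term
  k=7: (−1)^0·14255.2727/(5040)·0.5515^1·0.8342^7 = +0.438440
d^4_{-3,4}(1.9733) = +0.438440

d=0.4384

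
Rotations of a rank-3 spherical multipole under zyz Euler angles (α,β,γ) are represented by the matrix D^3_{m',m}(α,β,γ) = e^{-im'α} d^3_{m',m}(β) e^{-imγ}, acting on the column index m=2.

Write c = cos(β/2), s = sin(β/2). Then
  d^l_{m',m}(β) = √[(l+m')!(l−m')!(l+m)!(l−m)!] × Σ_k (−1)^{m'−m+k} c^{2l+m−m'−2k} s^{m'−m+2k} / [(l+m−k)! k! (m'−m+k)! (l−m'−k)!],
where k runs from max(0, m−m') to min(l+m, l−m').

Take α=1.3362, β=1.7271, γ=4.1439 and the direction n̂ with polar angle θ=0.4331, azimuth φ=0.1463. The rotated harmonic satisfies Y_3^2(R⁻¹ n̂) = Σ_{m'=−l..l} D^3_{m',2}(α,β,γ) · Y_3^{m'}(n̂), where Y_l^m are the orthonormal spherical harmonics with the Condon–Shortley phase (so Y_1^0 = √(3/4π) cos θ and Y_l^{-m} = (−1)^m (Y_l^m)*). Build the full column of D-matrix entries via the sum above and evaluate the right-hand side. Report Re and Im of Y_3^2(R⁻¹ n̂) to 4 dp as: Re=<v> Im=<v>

Re=0.0047 Im=-0.0122

Need the full column D^3_{m',2} for m'=−3..3 at α=1.3362, β=1.7271, γ=4.1439.
cos(β/2)=0.649743, sin(β/2)=0.760154
d^3_{-3,2}: single k=5 term ⇒ +0.403948;  D = -0.169564+0.366636i
d^3_{-2,2}: k∈[4..5] ⇒ +0.704790 -0.192934 = +0.511855;  D = +0.401906+0.316966i
d^3_{-1,2}: k∈[3..4] ⇒ +0.762008 -0.521494 = +0.240514;  D = +0.188757-0.149057i
d^3_{0,2}: k∈[2..3] ⇒ +0.564066 -0.772058 = -0.207992;  D = +0.087427+0.188725i
d^3_{1,2}: k∈[1..2] ⇒ +0.278362 -0.762008 = -0.483646;  D = +0.474080-0.095717i
d^3_{2,2}: k∈[0..1] ⇒ +0.075240 -0.514920 = -0.439680;  D = +0.015550-0.439405i
d^3_{3,2}: single k=0 term ⇒ -0.215618;  D = -0.207808-0.057506i
Y_3^{m'}(θ=0.4331,φ=0.1463) and Σ D·Y over m':
  (-0.1696+0.3666i)·(+0.0279-0.0131i)  (+0.4019+0.3170i)·(+0.1564-0.0471i)  (+0.1888-0.1491i)·(+0.4186-0.0617i)  (+0.0874+0.1887i)·(+0.3791+0.0000i)  (+0.4741-0.0957i)·(-0.4186-0.0617i)  (+0.0156-0.4394i)·(+0.1564+0.0471i)  (-0.2078-0.0575i)·(-0.0279-0.0131i)
Y_3^2(R⁻¹ n̂) = +0.004697-0.012231i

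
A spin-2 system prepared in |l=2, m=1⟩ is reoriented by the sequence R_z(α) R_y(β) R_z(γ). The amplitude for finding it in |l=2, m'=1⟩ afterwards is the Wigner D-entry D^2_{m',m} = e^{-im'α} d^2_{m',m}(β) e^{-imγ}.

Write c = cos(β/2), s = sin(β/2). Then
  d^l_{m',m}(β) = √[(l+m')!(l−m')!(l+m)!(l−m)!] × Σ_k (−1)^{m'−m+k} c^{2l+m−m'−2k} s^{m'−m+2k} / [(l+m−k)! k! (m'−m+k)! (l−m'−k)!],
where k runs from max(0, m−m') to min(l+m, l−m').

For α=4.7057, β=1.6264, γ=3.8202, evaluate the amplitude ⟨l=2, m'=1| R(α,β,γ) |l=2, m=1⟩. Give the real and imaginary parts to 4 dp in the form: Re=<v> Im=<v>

First d^2_{1,1}(β=1.6264), then the phase factors e^{-i(1)α} and e^{-i(1)γ}:
c=cos(1.6264/2)=0.687177, s=sin(1.6264/2)=0.726490; N=√[6·1·6·1]=6.000000
Admissible k: 0..1 (factorial args all ≥0)
  k=0: (−1)^0·6.0000/(6)·0.6872^4·0.7265^0 = +0.222985
  k=1: (−1)^1·6.0000/(2)·0.6872^2·0.7265^2 = -0.747684
d^2_{1,1}(1.6264) = +0.222985 -0.747684 = -0.524699
Phases: e^{-i·(1)·4.7057}=-0.006689+0.999978i, e^{-i·(1)·3.8202}=-0.778448+0.627710i ⇒ D=+0.326619+0.410645i

Re=0.3266 Im=0.4106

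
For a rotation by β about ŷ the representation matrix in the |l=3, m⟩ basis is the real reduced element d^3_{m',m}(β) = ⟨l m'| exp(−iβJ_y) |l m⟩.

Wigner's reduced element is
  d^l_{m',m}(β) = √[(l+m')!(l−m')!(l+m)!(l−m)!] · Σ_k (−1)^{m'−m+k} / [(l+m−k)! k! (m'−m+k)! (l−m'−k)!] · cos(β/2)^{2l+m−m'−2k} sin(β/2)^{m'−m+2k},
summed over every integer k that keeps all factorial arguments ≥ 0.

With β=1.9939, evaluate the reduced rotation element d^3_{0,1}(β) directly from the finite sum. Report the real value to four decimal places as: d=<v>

d=-0.0620

d^3_{0,1}(β=1.9939) via Wigner's sum:
With c≡cos(β/2)=0.542866 and s≡sin(β/2)=0.839819, N=[6·6·24·2]^{1/2}=41.569219
The bounds max(0,m−m')=1 and min(l+m,l−m')=3 give 3 terms
  k=1: (−1)^0·41.5692/(12)·0.5429^5·0.8398^1 = +0.137164
  k=2: (−1)^1·41.5692/(4)·0.5429^3·0.8398^3 = -0.984799
  k=3: (−1)^2·41.5692/(12)·0.5429^1·0.8398^5 = +0.785620
d^3_{0,1}(1.9939) = +0.137164 -0.984799 +0.785620 = -0.062016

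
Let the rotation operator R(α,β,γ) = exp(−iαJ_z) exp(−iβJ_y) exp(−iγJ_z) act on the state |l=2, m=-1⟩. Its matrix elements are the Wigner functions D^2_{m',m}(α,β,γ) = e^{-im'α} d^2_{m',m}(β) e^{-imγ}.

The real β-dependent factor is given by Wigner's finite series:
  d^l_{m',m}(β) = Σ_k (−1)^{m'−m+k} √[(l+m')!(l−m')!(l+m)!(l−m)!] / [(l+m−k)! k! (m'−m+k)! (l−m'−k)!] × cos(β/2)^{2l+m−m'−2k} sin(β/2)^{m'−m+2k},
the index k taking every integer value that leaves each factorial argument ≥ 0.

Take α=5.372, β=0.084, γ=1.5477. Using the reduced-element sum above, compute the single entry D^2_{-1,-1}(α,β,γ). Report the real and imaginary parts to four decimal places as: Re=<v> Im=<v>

D^2_{-1,-1}(5.372,0.084,1.5477) = e^{-i·-1·5.372}·d^2_{-1,-1}(0.084)·e^{-i·-1·1.5477}. Compute d first:
Half-angle: c=0.999118, s=0.041988. N=√(1·6·1·6)=6.000000
k: max(0,(-1)−(-1))=0 … min(2+(-1),2−(-1))=1
  k=0: (−1)^0·6.0000/(6)·0.9991^4·0.0420^0 = +0.996477
  k=1: (−1)^1·6.0000/(2)·0.9991^2·0.0420^2 = -0.005280
d^2_{-1,-1}(0.084) = +0.996477 -0.005280 = +0.991198
Attach z-rotation phases: D = e^{-i(-1)(5.372)}·(+0.991198)·e^{-i(-1)(1.5477)} = +0.797094+0.589164i

Re=0.7971 Im=0.5892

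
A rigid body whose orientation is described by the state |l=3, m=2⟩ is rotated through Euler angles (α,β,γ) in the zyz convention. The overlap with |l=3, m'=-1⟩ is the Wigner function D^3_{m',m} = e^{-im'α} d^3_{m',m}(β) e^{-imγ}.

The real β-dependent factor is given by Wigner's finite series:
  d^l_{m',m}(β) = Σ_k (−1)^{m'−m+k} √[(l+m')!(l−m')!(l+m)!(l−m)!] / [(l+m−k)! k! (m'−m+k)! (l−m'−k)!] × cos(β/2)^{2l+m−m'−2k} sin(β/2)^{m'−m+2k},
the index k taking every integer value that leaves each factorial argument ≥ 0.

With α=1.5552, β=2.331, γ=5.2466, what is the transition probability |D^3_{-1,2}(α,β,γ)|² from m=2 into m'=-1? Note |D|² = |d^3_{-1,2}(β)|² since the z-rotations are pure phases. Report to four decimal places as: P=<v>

Split into d^3_{-1,2}(β=2.331) × two z-phases.
c=cos(2.331/2)=0.394291, s=sin(2.331/2)=0.918986; N=√[2·24·120·1]=75.894664
k∈{3,4} keeps every argument non-negative
  k=3: (−1)^0·75.8947/(12)·0.3943^3·0.9190^3 = +0.300889
  k=4: (−1)^1·75.8947/(24)·0.3943^1·0.9190^5 = -0.817260
d^3_{-1,2}(2.331) = +0.300889 -0.817260 = -0.516371
|D^3_{-1,2}|² = |d^3_{-1,2}(β)|² = (-0.516371)² = 0.266639 (the z-rotation phases have unit modulus)

P=0.2666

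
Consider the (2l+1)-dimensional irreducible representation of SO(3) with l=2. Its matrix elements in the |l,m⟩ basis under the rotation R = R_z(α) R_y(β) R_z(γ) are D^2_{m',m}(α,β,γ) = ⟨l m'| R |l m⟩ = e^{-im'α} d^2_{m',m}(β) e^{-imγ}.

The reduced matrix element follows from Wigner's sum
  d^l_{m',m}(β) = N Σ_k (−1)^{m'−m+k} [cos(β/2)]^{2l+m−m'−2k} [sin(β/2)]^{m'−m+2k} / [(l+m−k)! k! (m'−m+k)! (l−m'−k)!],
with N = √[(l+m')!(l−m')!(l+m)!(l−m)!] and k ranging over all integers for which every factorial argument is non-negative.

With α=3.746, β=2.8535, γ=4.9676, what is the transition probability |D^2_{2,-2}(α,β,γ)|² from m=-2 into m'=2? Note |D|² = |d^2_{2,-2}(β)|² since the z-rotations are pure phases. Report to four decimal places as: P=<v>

P=0.9201

D^2_{2,-2}(3.746,2.8535,4.9676) = e^{-i·2·3.746}·d^2_{2,-2}(2.8535)·e^{-i·-2·4.9676}. Compute d first:
Half-angle: c=0.143549, s=0.989643. N=√(24·1·1·24)=24.000000
k: max(0,(-2)−(2))=0 … min(2+(-2),2−(2))=0
  k=0: (−1)^4·24.0000/(24)·0.1435^0·0.9896^4 = +0.959212
d^2_{2,-2}(2.8535) = +0.959212
|D^2_{2,-2}|² = |d^2_{2,-2}(β)|² = (+0.959212)² = 0.920088 (the z-rotation phases have unit modulus)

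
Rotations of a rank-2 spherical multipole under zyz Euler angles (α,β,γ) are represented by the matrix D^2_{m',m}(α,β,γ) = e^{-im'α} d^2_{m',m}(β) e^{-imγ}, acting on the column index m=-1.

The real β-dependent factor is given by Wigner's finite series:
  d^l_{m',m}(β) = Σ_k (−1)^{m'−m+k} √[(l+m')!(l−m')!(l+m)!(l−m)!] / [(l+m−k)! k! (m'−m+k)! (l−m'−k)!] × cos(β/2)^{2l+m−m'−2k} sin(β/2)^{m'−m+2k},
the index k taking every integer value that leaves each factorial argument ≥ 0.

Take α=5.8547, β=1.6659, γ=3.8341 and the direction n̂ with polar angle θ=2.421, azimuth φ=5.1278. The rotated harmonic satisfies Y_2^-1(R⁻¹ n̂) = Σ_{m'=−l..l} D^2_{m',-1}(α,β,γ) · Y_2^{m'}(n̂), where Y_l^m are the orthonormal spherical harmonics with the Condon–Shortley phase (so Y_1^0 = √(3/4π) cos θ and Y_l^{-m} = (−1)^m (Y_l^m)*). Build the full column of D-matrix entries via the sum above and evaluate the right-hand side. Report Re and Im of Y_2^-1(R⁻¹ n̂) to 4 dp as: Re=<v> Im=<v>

Re=-0.1128 Im=-0.3410

Need the full column D^2_{m',-1} for m'=−2..2 at α=5.8547, β=1.6659, γ=3.8341.
cos(β/2)=0.672696, sin(β/2)=0.739919
d^2_{-2,-1}: single k=1 term ⇒ +0.450475;  D = -0.444396+0.073753i
d^2_{-1,-1}: k∈[0..1] ⇒ +0.204774 -0.743237 = -0.538463;  D = +0.519804+0.140520i
d^2_{0,-1}: k∈[0..1] ⇒ -0.551717 +0.667493 = +0.115777;  D = -0.089107-0.073920i
d^2_{1,-1}: k∈[0..1] ⇒ +0.743237 -0.299735 = +0.443502;  D = -0.192830-0.399388i
d^2_{2,-1}: single k=0 term ⇒ -0.545006;  D = +0.011618+0.544882i
Y_2^{m'}(θ=2.421,φ=5.1278) and Σ D·Y over m':
  (-0.4444+0.0738i)·(-0.1134+0.1242i)  (+0.5198+0.1405i)·(-0.1546-0.3505i)  (-0.0891-0.0739i)·(+0.2188+0.0000i)  (-0.1928-0.3994i)·(+0.1546-0.3505i)  (+0.0116+0.5449i)·(-0.1134-0.1242i)
Y_2^-1(R⁻¹ n̂) = -0.112795-0.341011i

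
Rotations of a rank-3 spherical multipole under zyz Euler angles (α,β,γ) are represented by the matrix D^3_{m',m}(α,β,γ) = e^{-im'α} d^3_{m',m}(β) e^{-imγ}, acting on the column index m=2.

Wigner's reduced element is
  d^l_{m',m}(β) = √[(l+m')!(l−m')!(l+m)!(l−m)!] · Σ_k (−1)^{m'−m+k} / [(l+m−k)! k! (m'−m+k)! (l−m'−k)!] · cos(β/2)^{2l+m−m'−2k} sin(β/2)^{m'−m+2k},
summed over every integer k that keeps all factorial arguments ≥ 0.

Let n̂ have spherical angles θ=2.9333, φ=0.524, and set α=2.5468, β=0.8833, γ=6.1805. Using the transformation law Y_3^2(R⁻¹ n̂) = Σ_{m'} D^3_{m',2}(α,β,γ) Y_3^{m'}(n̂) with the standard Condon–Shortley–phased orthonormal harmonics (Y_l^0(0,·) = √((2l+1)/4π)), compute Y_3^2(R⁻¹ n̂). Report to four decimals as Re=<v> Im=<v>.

Need the full column D^3_{m',2} for m'=−3..3 at α=2.5468, β=0.8833, γ=6.1805.
cos(β/2)=0.904048, sin(β/2)=0.427432
d^3_{-3,2}: single k=5 term ⇒ +0.031594;  D = +0.000259+0.031593i
d^3_{-2,2}: k∈[4..5] ⇒ +0.136402 -0.006098 = +0.130303;  D = +0.072125-0.108522i
d^3_{-1,2}: k∈[3..4] ⇒ +0.364925 -0.040787 = +0.324138;  D = -0.299870+0.123060i
d^3_{0,2}: k∈[2..3] ⇒ +0.668435 -0.149421 = +0.519015;  D = +0.508108+0.105843i
d^3_{1,2}: k∈[1..2] ⇒ +0.816250 -0.364925 = +0.451325;  D = -0.314388-0.323812i
d^3_{2,2}: k∈[0..1] ⇒ +0.545944 -0.610195 = -0.064251;  D = -0.011240-0.063261i
d^3_{3,2}: single k=0 term ⇒ -0.632265;  D = -0.257208+0.577584i
Y_3^{m'}(θ=2.9333,φ=0.524) and Σ D·Y over m':
  (+0.0003+0.0316i)·(-0.0000-0.0037i)  (+0.0721-0.1085i)·(-0.0213+0.0370i)  (-0.2999+0.1231i)·(+0.2191-0.1266i)  (+0.5081+0.1058i)·(-0.6522+0.0000i)  (-0.3144-0.3238i)·(-0.2191-0.1266i)  (-0.0112-0.0633i)·(-0.0213-0.0370i)  (-0.2572+0.5776i)·(+0.0000-0.0037i)
Y_3^2(R⁻¹ n̂) = -0.350978+0.114349i

Re=-0.3510 Im=0.1143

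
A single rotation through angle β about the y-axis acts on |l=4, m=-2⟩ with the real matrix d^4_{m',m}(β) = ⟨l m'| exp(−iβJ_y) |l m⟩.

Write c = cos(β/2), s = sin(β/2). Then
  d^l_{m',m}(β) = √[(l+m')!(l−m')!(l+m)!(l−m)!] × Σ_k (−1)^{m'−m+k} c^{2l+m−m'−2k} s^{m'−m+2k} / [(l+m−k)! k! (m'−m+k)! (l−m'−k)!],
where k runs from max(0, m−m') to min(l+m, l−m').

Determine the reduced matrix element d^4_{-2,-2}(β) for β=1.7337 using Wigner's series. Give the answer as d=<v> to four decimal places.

d^4_{-2,-2}(β=1.7337) via Wigner's sum:
c=cos(1.7337/2)=0.647231, s=sin(1.7337/2)=0.762294; N=√[2·720·2·720]=1440.000000
k: max(0,(-2)−(-2))=0 … min(4+(-2),4−(-2))=2
  k=0: (−1)^0·1440.0000/(1440)·0.6472^8·0.7623^0 = +0.030795
  k=1: (−1)^1·1440.0000/(120)·0.6472^6·0.7623^2 = -0.512604
  k=2: (−1)^2·1440.0000/(96)·0.6472^4·0.7623^4 = +0.888829
d^4_{-2,-2}(1.7337) = +0.030795 -0.512604 +0.888829 = +0.407020

d=0.4070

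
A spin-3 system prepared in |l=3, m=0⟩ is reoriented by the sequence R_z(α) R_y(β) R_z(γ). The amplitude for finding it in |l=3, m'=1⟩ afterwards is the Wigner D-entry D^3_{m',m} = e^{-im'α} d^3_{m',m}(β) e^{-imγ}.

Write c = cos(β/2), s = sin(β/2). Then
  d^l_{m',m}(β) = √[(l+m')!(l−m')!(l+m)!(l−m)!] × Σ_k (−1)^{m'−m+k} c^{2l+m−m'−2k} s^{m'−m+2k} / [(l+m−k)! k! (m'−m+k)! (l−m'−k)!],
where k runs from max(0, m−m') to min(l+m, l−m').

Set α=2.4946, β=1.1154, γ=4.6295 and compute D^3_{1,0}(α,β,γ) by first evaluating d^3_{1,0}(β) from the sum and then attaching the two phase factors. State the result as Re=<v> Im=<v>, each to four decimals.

First d^3_{1,0}(β=1.1154), then the phase factors e^{-i(1)α} and e^{-i(0)γ}:
Half-angle: c=0.848475, s=0.529236. N=√(24·2·6·6)=41.569219
k∈{0,1,2} keeps every argument non-negative
  k=0: (−1)^1·41.5692/(12)·0.8485^5·0.5292^1 = -0.806184
  k=1: (−1)^2·41.5692/(4)·0.8485^3·0.5292^3 = +0.940972
  k=2: (−1)^3·41.5692/(12)·0.8485^1·0.5292^5 = -0.122033
d^3_{1,0}(1.1154) = -0.806184 +0.940972 -0.122033 = +0.012755
D = (-0.797900-0.602790i)·(+0.012755)·(+1.000000+0.000000i) = -0.010177-0.007689i

Re=-0.0102 Im=-0.0077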